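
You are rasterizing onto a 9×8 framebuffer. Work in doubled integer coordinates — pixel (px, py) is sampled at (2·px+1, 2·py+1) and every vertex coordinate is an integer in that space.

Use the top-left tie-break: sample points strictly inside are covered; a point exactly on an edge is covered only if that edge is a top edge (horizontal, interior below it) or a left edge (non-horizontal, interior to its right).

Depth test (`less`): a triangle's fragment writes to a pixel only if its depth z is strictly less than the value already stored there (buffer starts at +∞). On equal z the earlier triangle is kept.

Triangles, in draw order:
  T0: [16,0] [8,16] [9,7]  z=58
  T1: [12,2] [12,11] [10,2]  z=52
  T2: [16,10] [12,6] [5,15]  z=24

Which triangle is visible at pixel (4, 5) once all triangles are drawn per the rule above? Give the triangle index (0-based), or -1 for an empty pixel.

T0:
  2·area = 56
  edge (16, 0)→(8, 16): d=(-8,16) right/bottom  bias=-1
  edge (8, 16)→(9, 7): d=(1,-9) top-left  bias=+0
  edge (9, 7)→(16, 0): d=(7,-7) top-left  bias=+0
    (7,0)@(15, 1): e=[8,48,0] → X  [on edge]
    (8,0)@(17, 1): e=[-24,66,14] → .
    (6,1)@(13, 3): e=[24,32,0] → X  [on edge]
    (7,1)@(15, 3): e=[-8,50,14] → .
    (5,2)@(11, 5): e=[40,16,0] → X  [on edge]
    (7,2)@(15, 5): e=[-24,52,28] → .
    (4,3)@(9, 7): e=[56,0,0] → X  [on edge]
    (6,3)@(13, 7): e=[-8,36,28] → .
    (3,4)@(7, 9): e=[72,-16,0] → .  [on edge]
    (4,4)@(9, 9): e=[40,2,14] → X
    (6,4)@(13, 9): e=[-24,38,42] → .
    (2,5)@(5, 11): e=[88,-32,0] → .  [on edge]
    (1,6)@(3, 13): e=[104,-48,0] → .  [on edge]
    (0,7)@(1, 15): e=[120,-64,0] → .  [on edge]
  covered (10 px):
    . . . . . . . X .
    . . . . . . X . .
    . . . . . X X . .
    . . . . X X . . .
    . . . . X X . . .
    . . . . X . . . .
    . . . . X . . . .
    . . . . . . . . .
T1:
  2·area = 18
  edge (12, 2)→(12, 11): d=(0,9) right/bottom  bias=-1
  edge (12, 11)→(10, 2): d=(-2,-9) top-left  bias=+0
  edge (10, 2)→(12, 2): d=(2,0) top-left  bias=+0
    (5,1)@(11, 3): e=[9,7,2] → X
    (6,1)@(13, 3): e=[-9,25,2] → .
    (5,2)@(11, 5): e=[9,3,6] → X
    (6,2)@(13, 5): e=[-9,21,6] → .
    (5,3)@(11, 7): e=[9,-1,10] → .
  covered (2 px):
    . . . . . . . . .
    . . . . . X . . .
    . . . . . X . . .
    . . . . . . . . .
    . . . . . . . . .
    . . . . . . . . .
    . . . . . . . . .
    . . . . . . . . .
T2:
  2·area = 64  (B↔C swapped to make it positive)
  edge (16, 10)→(5, 15): d=(-11,5) right/bottom  bias=-1
  edge (5, 15)→(12, 6): d=(7,-9) top-left  bias=+0
  edge (12, 6)→(16, 10): d=(4,4) right/bottom  bias=-1
    (3,0)@(7, 1): e=[144,-80,0] → .  [on edge]
    (4,1)@(9, 3): e=[112,-48,0] → .  [on edge]
    (5,2)@(11, 5): e=[80,-16,0] → .  [on edge]
    (6,3)@(13, 7): e=[48,16,0] → .  [on edge]
    (5,4)@(11, 9): e=[36,12,16] → X
    (6,4)@(13, 9): e=[26,30,8] → X
    (7,4)@(15, 9): e=[16,48,0] → .  [on edge]
    (4,5)@(9, 11): e=[24,8,32] → X
    (7,5)@(15, 11): e=[-6,62,8] → .
    (8,5)@(17, 11): e=[-16,80,0] → .  [on edge]
    (3,6)@(7, 13): e=[12,4,48] → X
    (5,6)@(11, 13): e=[-8,40,32] → .
    (2,7)@(5, 15): e=[0,0,64] → .  [on edge]
  covered (7 px):
    . . . . . . . . .
    . . . . . . . . .
    . . . . . . . . .
    . . . . . . . . .
    . . . . . X X . .
    . . . . X X X . .
    . . . X X . . . .
    . . . . . . . . .

Z-buffer (winner per pixel, '.' = empty):
  . . . . . . . 0 .
  . . . . . 1 0 . .
  . . . . . 1 0 . .
  . . . . 0 0 . . .
  . . . . 0 2 2 . .
  . . . . 2 2 2 . .
  . . . 2 2 . . . .
  . . . . . . . . .

Answer: 2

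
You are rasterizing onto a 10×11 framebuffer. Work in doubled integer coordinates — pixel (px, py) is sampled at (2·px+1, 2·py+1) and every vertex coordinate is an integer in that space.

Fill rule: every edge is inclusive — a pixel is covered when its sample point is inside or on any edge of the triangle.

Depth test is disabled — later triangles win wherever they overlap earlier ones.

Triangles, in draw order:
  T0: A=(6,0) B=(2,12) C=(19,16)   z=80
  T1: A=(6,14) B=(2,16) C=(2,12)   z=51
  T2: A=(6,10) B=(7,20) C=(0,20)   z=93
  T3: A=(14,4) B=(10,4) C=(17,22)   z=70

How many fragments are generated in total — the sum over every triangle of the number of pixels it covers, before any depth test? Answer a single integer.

T0:
  2·area = 220  (B↔C swapped to make it positive)
  edge (6, 0)→(19, 16): d=(13,16) inclusive
  edge (19, 16)→(2, 12): d=(-17,-4) inclusive
  edge (2, 12)→(6, 0): d=(4,-12) inclusive
    (2,1)@(5, 3): e=[55,165,0] → █  [on edge]
    (3,1)@(7, 3): e=[23,173,24] → █
    (4,1)@(9, 3): e=[-9,181,48] → ·
    (2,2)@(5, 5): e=[81,131,8] → █
    (4,2)@(9, 5): e=[17,147,56] → █
    (5,2)@(11, 5): e=[-15,155,80] → ·
    (2,3)@(5, 7): e=[107,97,16] → █
    (5,3)@(11, 7): e=[11,121,88] → █
    (6,3)@(13, 7): e=[-21,129,112] → ·
    (1,4)@(3, 9): e=[165,55,0] → █  [on edge]
    (6,4)@(13, 9): e=[5,95,120] → █
    (7,4)@(15, 9): e=[-27,103,144] → ·
    (0,7)@(1, 15): e=[275,-55,0] → ·  [on edge]
  covered (28 px):
    · · · · · · · · · ·
    · · █ █ · · · · · ·
    · · █ █ █ · · · · ·
    · · █ █ █ █ · · · ·
    · █ █ █ █ █ █ · · ·
    · █ █ █ █ █ █ · · ·
    · · · █ █ █ █ █ · ·
    · · · · · · · █ █ ·
    · · · · · · · · · ·
    · · · · · · · · · ·
    · · · · · · · · · ·
T1:
  2·area = 16
  edge (6, 14)→(2, 16): d=(-4,2) inclusive
  edge (2, 16)→(2, 12): d=(0,-4) inclusive
  edge (2, 12)→(6, 14): d=(4,2) inclusive
    (1,6)@(3, 13): e=[10,4,2] → █
    (2,6)@(5, 13): e=[6,12,-2] → ·
    (1,7)@(3, 15): e=[2,4,10] → █
    (2,7)@(5, 15): e=[-2,12,6] → ·
    (1,8)@(3, 17): e=[-6,4,18] → ·
  covered (2 px):
    · · · · · · · · · ·
    · · · · · · · · · ·
    · · · · · · · · · ·
    · · · · · · · · · ·
    · · · · · · · · · ·
    · · · · · · · · · ·
    · █ · · · · · · · ·
    · █ · · · · · · · ·
    · · · · · · · · · ·
    · · · · · · · · · ·
    · · · · · · · · · ·
T2:
  2·area = 70
  edge (6, 10)→(7, 20): d=(1,10) inclusive
  edge (7, 20)→(0, 20): d=(-7,0) inclusive
  edge (0, 20)→(6, 10): d=(6,-10) inclusive
    (4,2)@(9, 5): e=[-35,105,0] → ·  [on edge]
    (2,6)@(5, 13): e=[13,49,8] → █
    (3,6)@(7, 13): e=[-7,49,28] → ·
    (1,7)@(3, 15): e=[35,35,0] → █  [on edge]
    (3,7)@(7, 15): e=[-5,35,40] → ·
    (1,8)@(3, 17): e=[37,21,12] → █
    (3,8)@(7, 17): e=[-3,21,52] → ·
    (0,9)@(1, 19): e=[59,7,4] → █
    (3,9)@(7, 19): e=[-1,7,64] → ·
    (0,10)@(1, 21): e=[61,-7,16] → ·
    (1,10)@(3, 21): e=[41,-7,36] → ·
    (2,10)@(5, 21): e=[21,-7,56] → ·
  covered (8 px):
    · · · · · · · · · ·
    · · · · · · · · · ·
    · · · · · · · · · ·
    · · · · · · · · · ·
    · · · · · · · · · ·
    · · · · · · · · · ·
    · · █ · · · · · · ·
    · █ █ · · · · · · ·
    · █ █ · · · · · · ·
    █ █ █ · · · · · · ·
    · · · · · · · · · ·
T3:
  2·area = 72  (B↔C swapped to make it positive)
  edge (14, 4)→(17, 22): d=(3,18) inclusive
  edge (17, 22)→(10, 4): d=(-7,-18) inclusive
  edge (10, 4)→(14, 4): d=(4,0) inclusive
    (5,2)@(11, 5): e=[57,11,4] → █
    (6,2)@(13, 5): e=[21,47,4] → █
    (7,2)@(15, 5): e=[-15,83,4] → ·
    (5,3)@(11, 7): e=[63,-3,12] → ·
    (6,3)@(13, 7): e=[27,33,12] → █
    (7,3)@(15, 7): e=[-9,69,12] → ·
    (6,4)@(13, 9): e=[33,19,20] → █
    (7,4)@(15, 9): e=[-3,55,20] → ·
    (6,5)@(13, 11): e=[39,5,28] → █
    (7,5)@(15, 11): e=[3,41,28] → █
    (8,5)@(17, 11): e=[-33,77,28] → ·
    (6,6)@(13, 13): e=[45,-9,36] → ·
  covered (8 px):
    · · · · · · · · · ·
    · · · · · · · · · ·
    · · · · · █ █ · · ·
    · · · · · · █ · · ·
    · · · · · · █ · · ·
    · · · · · · █ █ · ·
    · · · · · · · █ · ·
    · · · · · · · █ · ·
    · · · · · · · · · ·
    · · · · · · · · · ·
    · · · · · · · · · ·

Final: 46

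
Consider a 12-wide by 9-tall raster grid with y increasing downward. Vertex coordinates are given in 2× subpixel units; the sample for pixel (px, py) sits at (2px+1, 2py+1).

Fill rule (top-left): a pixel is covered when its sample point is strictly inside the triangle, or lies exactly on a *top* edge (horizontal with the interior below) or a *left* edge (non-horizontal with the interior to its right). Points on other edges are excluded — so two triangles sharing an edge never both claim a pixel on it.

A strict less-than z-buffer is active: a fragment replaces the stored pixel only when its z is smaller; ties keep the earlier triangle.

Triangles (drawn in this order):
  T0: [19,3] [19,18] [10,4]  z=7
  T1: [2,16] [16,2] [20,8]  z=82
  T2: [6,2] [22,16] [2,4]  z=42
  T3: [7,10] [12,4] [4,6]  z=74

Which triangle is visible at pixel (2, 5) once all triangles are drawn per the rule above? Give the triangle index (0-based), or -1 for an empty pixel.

T0:
  2·area = 135
  edge (19, 3)→(19, 18): d=(0,15) right/bottom  bias=-1
  edge (19, 18)→(10, 4): d=(-9,-14) top-left  bias=+0
  edge (10, 4)→(19, 3): d=(9,-1) top-left  bias=+0
    (9,0)@(19, 1): e=[0,153,-18] → ·  [on edge]
    (9,1)@(19, 3): e=[0,135,0] → ·  [on edge]
    (0,2)@(1, 5): e=[270,-135,0] → ·  [on edge]
    (5,2)@(11, 5): e=[120,5,10] → █
    (6,2)@(13, 5): e=[90,33,12] → █
    (7,2)@(15, 5): e=[60,61,14] → █
    (8,2)@(17, 5): e=[30,89,16] → █
    (9,2)@(19, 5): e=[0,117,18] → ·  [on edge]
    (5,3)@(11, 7): e=[120,-13,28] → ·
    (6,3)@(13, 7): e=[90,15,30] → █
    (9,3)@(19, 7): e=[0,99,36] → ·  [on edge]
    (6,4)@(13, 9): e=[90,-3,48] → ·
    (9,4)@(19, 9): e=[0,81,54] → ·  [on edge]
    (9,5)@(19, 11): e=[0,63,72] → ·  [on edge]
    (9,6)@(19, 13): e=[0,45,90] → ·  [on edge]
    (9,7)@(19, 15): e=[0,27,108] → ·  [on edge]
    (9,8)@(19, 17): e=[0,9,126] → ·  [on edge]
  covered (12 px):
    · · · · · · · · · · · ·
    · · · · · · · · · · · ·
    · · · · · █ █ █ █ · · ·
    · · · · · · █ █ █ · · ·
    · · · · · · · █ █ · · ·
    · · · · · · · █ █ · · ·
    · · · · · · · · █ · · ·
    · · · · · · · · · · · ·
    · · · · · · · · · · · ·
T1:
  2·area = 140
  edge (2, 16)→(16, 2): d=(14,-14) top-left  bias=+0
  edge (16, 2)→(20, 8): d=(4,6) right/bottom  bias=-1
  edge (20, 8)→(2, 16): d=(-18,8) right/bottom  bias=-1
    (8,0)@(17, 1): e=[0,-10,150] → ·  [on edge]
    (7,1)@(15, 3): e=[0,10,130] → █  [on edge]
    (8,1)@(17, 3): e=[28,-2,114] → ·
    (6,2)@(13, 5): e=[0,30,110] → █  [on edge]
    (8,2)@(17, 5): e=[56,6,78] → █
    (9,2)@(19, 5): e=[84,-6,62] → ·
    (5,3)@(11, 7): e=[0,50,90] → █  [on edge]
    (9,3)@(19, 7): e=[112,2,26] → █
    (10,3)@(21, 7): e=[140,-10,10] → ·
    (4,4)@(9, 9): e=[0,70,70] → █  [on edge]
    (9,4)@(19, 9): e=[140,10,-10] → ·
    (3,5)@(7, 11): e=[0,90,50] → █  [on edge]
    (2,6)@(5, 13): e=[0,110,30] → █  [on edge]
    (1,7)@(3, 15): e=[0,130,10] → █  [on edge]
    (0,8)@(1, 17): e=[0,150,-10] → ·  [on edge]
  covered (21 px):
    · · · · · · · · · · · ·
    · · · · · · · █ · · · ·
    · · · · · · █ █ █ · · ·
    · · · · · █ █ █ █ █ · ·
    · · · · █ █ █ █ █ · · ·
    · · · █ █ █ █ · · · · ·
    · · █ █ · · · · · · · ·
    · █ · · · · · · · · · ·
    · · · · · · · · · · · ·
T2:
  2·area = 88
  edge (6, 2)→(22, 16): d=(16,14) right/bottom  bias=-1
  edge (22, 16)→(2, 4): d=(-20,-12) top-left  bias=+0
  edge (2, 4)→(6, 2): d=(4,-2) top-left  bias=+0
    (2,1)@(5, 3): e=[30,56,2] → █
    (3,1)@(7, 3): e=[2,80,6] → █
    (4,1)@(9, 3): e=[-26,104,10] → ·
    (2,2)@(5, 5): e=[62,16,10] → █
    (4,2)@(9, 5): e=[6,64,18] → █
    (5,2)@(11, 5): e=[-22,88,22] → ·
    (2,3)@(5, 7): e=[94,-24,18] → ·
    (3,3)@(7, 7): e=[66,0,22] → █  [on edge]
    (5,3)@(11, 7): e=[10,48,30] → █
    (6,3)@(13, 7): e=[-18,72,34] → ·
    (3,4)@(7, 9): e=[98,-40,30] → ·
    (4,4)@(9, 9): e=[70,-16,34] → ·
    (8,6)@(17, 13): e=[22,0,66] → █  [on edge]
  covered (12 px):
    · · · · · · · · · · · ·
    · · █ █ · · · · · · · ·
    · · █ █ █ · · · · · · ·
    · · · █ █ █ · · · · · ·
    · · · · · █ █ · · · · ·
    · · · · · · · █ · · · ·
    · · · · · · · · █ · · ·
    · · · · · · · · · · · ·
    · · · · · · · · · · · ·
T3:
  2·area = 38  (B↔C swapped to make it positive)
  edge (7, 10)→(4, 6): d=(-3,-4) top-left  bias=+0
  edge (4, 6)→(12, 4): d=(8,-2) top-left  bias=+0
  edge (12, 4)→(7, 10): d=(-5,6) right/bottom  bias=-1
    (4,2)@(9, 5): e=[23,2,13] → █
    (5,2)@(11, 5): e=[31,6,1] → █
    (6,2)@(13, 5): e=[39,10,-11] → ·
    (2,3)@(5, 7): e=[1,10,27] → █
    (3,3)@(7, 7): e=[9,14,15] → █
    (5,3)@(11, 7): e=[25,22,-9] → ·
    (2,4)@(5, 9): e=[-5,26,17] → ·
    (3,4)@(7, 9): e=[3,30,5] → █
    (4,4)@(9, 9): e=[11,34,-7] → ·
    (3,5)@(7, 11): e=[-3,46,-5] → ·
  covered (6 px):
    · · · · · · · · · · · ·
    · · · · · · · · · · · ·
    · · · · █ █ · · · · · ·
    · · █ █ █ · · · · · · ·
    · · · █ · · · · · · · ·
    · · · · · · · · · · · ·
    · · · · · · · · · · · ·
    · · · · · · · · · · · ·
    · · · · · · · · · · · ·

Z-buffer (winner per pixel, '.' = empty):
  . . . . . . . . . . . .
  . . 2 2 . . . 1 . . . .
  . . 2 2 2 0 0 0 0 . . .
  . . 3 2 2 2 0 0 0 1 . .
  . . . 3 1 2 2 0 0 . . .
  . . . 1 1 1 1 0 0 . . .
  . . 1 1 . . . . 0 . . .
  . 1 . . . . . . . . . .
  . . . . . . . . . . . .

Answer: -1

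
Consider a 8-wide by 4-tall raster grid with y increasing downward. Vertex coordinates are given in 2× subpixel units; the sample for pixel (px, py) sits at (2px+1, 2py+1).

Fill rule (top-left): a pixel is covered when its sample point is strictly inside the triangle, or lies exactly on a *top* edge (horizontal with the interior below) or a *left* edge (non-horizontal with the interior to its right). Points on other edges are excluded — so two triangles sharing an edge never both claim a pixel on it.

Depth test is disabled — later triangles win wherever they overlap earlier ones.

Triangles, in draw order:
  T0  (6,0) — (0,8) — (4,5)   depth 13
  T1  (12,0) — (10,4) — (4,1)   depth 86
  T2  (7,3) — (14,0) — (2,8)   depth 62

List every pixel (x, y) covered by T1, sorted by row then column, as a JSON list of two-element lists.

T0:
  2·area = 14  (B↔C swapped to make it positive)
  edge (6, 0)→(4, 5): d=(-2,5) right/bottom  bias=-1
  edge (4, 5)→(0, 8): d=(-4,3) right/bottom  bias=-1
  edge (0, 8)→(6, 0): d=(6,-8) top-left  bias=+0
    (1,2)@(3, 5): e=[5,3,6] → #
    (2,2)@(5, 5): e=[-5,-3,22] → ·
    (0,3)@(1, 7): e=[11,1,2] → #
    (1,3)@(3, 7): e=[1,-5,18] → ·
  covered (2 px):
    · · · · · · · ·
    · · · · · · · ·
    · # · · · · · ·
    # · · · · · · ·
T1:
  2·area = 30
  edge (12, 0)→(10, 4): d=(-2,4) right/bottom  bias=-1
  edge (10, 4)→(4, 1): d=(-6,-3) top-left  bias=+0
  edge (4, 1)→(12, 0): d=(8,-1) top-left  bias=+0
    (2,0)@(5, 1): e=[26,3,1] → #
    (3,0)@(7, 1): e=[18,9,3] → #
    (4,0)@(9, 1): e=[10,15,5] → #
    (5,0)@(11, 1): e=[2,21,7] → #
    (6,0)@(13, 1): e=[-6,27,9] → ·
    (2,1)@(5, 3): e=[22,-9,17] → ·
    (3,1)@(7, 3): e=[14,-3,19] → ·
    (4,1)@(9, 3): e=[6,3,21] → #
    (5,1)@(11, 3): e=[-2,9,23] → ·
    (4,2)@(9, 5): e=[2,-9,37] → ·
  covered (5 px):
    · · # # # # · ·
    · · · · # · · ·
    · · · · · · · ·
    · · · · · · · ·
T2:
  2·area = 20
  edge (7, 3)→(14, 0): d=(7,-3) top-left  bias=+0
  edge (14, 0)→(2, 8): d=(-12,8) right/bottom  bias=-1
  edge (2, 8)→(7, 3): d=(5,-5) top-left  bias=+0
    (4,0)@(9, 1): e=[-8,28,0] → ·  [on edge]
    (3,1)@(7, 3): e=[0,20,0] → #  [on edge]
    (4,1)@(9, 3): e=[6,4,10] → #
    (5,1)@(11, 3): e=[12,-12,20] → ·
    (2,2)@(5, 5): e=[8,12,0] → #  [on edge]
    (3,2)@(7, 5): e=[14,-4,10] → ·
    (4,2)@(9, 5): e=[20,-20,20] → ·
    (1,3)@(3, 7): e=[16,4,0] → #  [on edge]
    (2,3)@(5, 7): e=[22,-12,10] → ·
  covered (4 px):
    · · · · · · · ·
    · · · # # · · ·
    · · # · · · · ·
    · # · · · · · ·

Result: [[2,0],[3,0],[4,0],[5,0],[4,1]]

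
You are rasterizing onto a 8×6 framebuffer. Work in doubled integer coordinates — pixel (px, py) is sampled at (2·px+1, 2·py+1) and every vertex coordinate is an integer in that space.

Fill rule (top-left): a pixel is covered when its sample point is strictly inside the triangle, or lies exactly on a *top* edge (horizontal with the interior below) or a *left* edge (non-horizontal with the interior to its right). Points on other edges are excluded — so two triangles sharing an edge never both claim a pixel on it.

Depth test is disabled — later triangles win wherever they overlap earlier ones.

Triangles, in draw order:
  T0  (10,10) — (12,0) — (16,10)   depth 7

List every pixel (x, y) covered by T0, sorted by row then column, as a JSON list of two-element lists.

T0:
  2·area = 60
  edge (10, 10)→(12, 0): d=(2,-10) top-left  bias=+0
  edge (12, 0)→(16, 10): d=(4,10) right/bottom  bias=-1
  edge (16, 10)→(10, 10): d=(-6,0) right/bottom  bias=-1
    (6,1)@(13, 3): e=[16,2,42] → X
    (7,1)@(15, 3): e=[36,-18,42] → .
    (5,2)@(11, 5): e=[0,30,30] → X  [on edge]
    (7,2)@(15, 5): e=[40,-10,30] → .
    (5,3)@(11, 7): e=[4,38,18] → X
    (7,3)@(15, 7): e=[44,-2,18] → .
    (5,4)@(11, 9): e=[8,46,6] → X
    (7,4)@(15, 9): e=[48,6,6] → X
    (5,5)@(11, 11): e=[12,54,-6] → .
    (6,5)@(13, 11): e=[32,34,-6] → .
    (7,5)@(15, 11): e=[52,14,-6] → .
  covered (8 px):
    . . . . . . . .
    . . . . . . X .
    . . . . . X X .
    . . . . . X X .
    . . . . . X X X
    . . . . . . . .

Answer: [[6,1],[5,2],[6,2],[5,3],[6,3],[5,4],[6,4],[7,4]]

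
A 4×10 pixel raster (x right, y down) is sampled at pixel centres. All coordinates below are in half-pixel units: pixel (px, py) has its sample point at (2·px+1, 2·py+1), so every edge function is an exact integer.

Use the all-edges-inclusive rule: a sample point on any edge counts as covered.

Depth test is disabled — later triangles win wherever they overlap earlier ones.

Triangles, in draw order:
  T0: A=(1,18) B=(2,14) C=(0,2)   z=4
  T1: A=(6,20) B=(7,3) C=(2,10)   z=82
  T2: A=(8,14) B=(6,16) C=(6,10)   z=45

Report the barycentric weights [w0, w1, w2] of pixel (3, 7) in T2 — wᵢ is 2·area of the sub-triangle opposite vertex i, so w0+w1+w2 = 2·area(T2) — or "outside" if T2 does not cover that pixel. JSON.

T0:
  2·area = 20  (B↔C swapped to make it positive)
  edge (1, 18)→(0, 2): d=(-1,-16) inclusive
  edge (0, 2)→(2, 14): d=(2,12) inclusive
  edge (2, 14)→(1, 18): d=(-1,4) inclusive
    (0,4)@(1, 9): e=[9,2,9] → #
    (1,4)@(3, 9): e=[41,-22,1] → ·
    (0,5)@(1, 11): e=[7,6,7] → #
    (1,5)@(3, 11): e=[39,-18,-1] → ·
    (0,6)@(1, 13): e=[5,10,5] → #
    (1,6)@(3, 13): e=[37,-14,-3] → ·
    (0,7)@(1, 15): e=[3,14,3] → #
    (1,7)@(3, 15): e=[35,-10,-5] → ·
    (0,8)@(1, 17): e=[1,18,1] → #
    (1,8)@(3, 17): e=[33,-6,-7] → ·
    (0,9)@(1, 19): e=[-1,22,-1] → ·
  covered (5 px):
    · · · ·
    · · · ·
    · · · ·
    · · · ·
    # · · ·
    # · · ·
    # · · ·
    # · · ·
    # · · ·
    · · · ·
T1:
  2·area = 78  (B↔C swapped to make it positive)
  edge (6, 20)→(2, 10): d=(-4,-10) inclusive
  edge (2, 10)→(7, 3): d=(5,-7) inclusive
  edge (7, 3)→(6, 20): d=(-1,17) inclusive
    (3,1)@(7, 3): e=[78,0,0] → #  [on edge]
    (3,2)@(7, 5): e=[70,10,-2] → ·
    (2,3)@(5, 7): e=[42,6,30] → #
    (3,3)@(7, 7): e=[62,20,-4] → ·
    (1,4)@(3, 9): e=[14,2,62] → #
    (3,4)@(7, 9): e=[54,30,-6] → ·
    (1,5)@(3, 11): e=[6,12,60] → #
    (3,5)@(7, 11): e=[46,40,-8] → ·
    (1,6)@(3, 13): e=[-2,22,58] → ·
    (2,6)@(5, 13): e=[18,36,24] → #
    (3,6)@(7, 13): e=[38,50,-10] → ·
    (2,7)@(5, 15): e=[10,46,22] → #
  covered (9 px):
    · · · ·
    · · · #
    · · · ·
    · · # ·
    · # # ·
    · # # ·
    · · # ·
    · · # ·
    · · # ·
    · · · ·
T2:
  2·area = 12
  edge (8, 14)→(6, 16): d=(-2,2) inclusive
  edge (6, 16)→(6, 10): d=(0,-6) inclusive
  edge (6, 10)→(8, 14): d=(2,4) inclusive
    (3,6)@(7, 13): e=[4,6,2] → #
    (3,7)@(7, 15): e=[0,6,6] → #  [on edge]
    (2,8)@(5, 17): e=[0,-6,18] → ·  [on edge]
    (3,8)@(7, 17): e=[-4,6,10] → ·
    (1,9)@(3, 19): e=[0,-18,30] → ·  [on edge]
  covered (2 px):
    · · · ·
    · · · ·
    · · · ·
    · · · ·
    · · · ·
    · · · ·
    · · · #
    · · · #
    · · · ·
    · · · ·

Result: [6,6,0]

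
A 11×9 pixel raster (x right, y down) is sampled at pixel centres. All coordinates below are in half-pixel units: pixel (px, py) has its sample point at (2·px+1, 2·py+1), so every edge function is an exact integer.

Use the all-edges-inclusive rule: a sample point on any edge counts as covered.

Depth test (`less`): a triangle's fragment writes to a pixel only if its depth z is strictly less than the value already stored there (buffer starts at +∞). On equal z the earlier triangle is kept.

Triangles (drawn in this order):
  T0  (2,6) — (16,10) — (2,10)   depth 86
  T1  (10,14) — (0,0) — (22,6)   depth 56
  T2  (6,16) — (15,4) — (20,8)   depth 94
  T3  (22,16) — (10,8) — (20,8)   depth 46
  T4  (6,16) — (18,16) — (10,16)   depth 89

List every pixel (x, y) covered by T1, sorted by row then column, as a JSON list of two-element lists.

T0:
  2·area = 56
  edge (2, 6)→(16, 10): d=(14,4) inclusive
  edge (16, 10)→(2, 10): d=(-14,0) inclusive
  edge (2, 10)→(2, 6): d=(0,-4) inclusive
    (1,3)@(3, 7): e=[10,42,4] → █
    (2,3)@(5, 7): e=[2,42,12] → █
    (3,3)@(7, 7): e=[-6,42,20] → ·
    (1,4)@(3, 9): e=[38,14,4] → █
    (3,4)@(7, 9): e=[22,14,20] → █
    (4,4)@(9, 9): e=[14,14,28] → █
    (5,4)@(11, 9): e=[6,14,36] → █
    (6,4)@(13, 9): e=[-2,14,44] → ·
    (1,5)@(3, 11): e=[66,-14,4] → ·
    (2,5)@(5, 11): e=[58,-14,12] → ·
    (3,5)@(7, 11): e=[50,-14,20] → ·
    (4,5)@(9, 11): e=[42,-14,28] → ·
  covered (7 px):
    · · · · · · · · · · ·
    · · · · · · · · · · ·
    · · · · · · · · · · ·
    · █ █ · · · · · · · ·
    · █ █ █ █ █ · · · · ·
    · · · · · · · · · · ·
    · · · · · · · · · · ·
    · · · · · · · · · · ·
    · · · · · · · · · · ·
T1:
  2·area = 248
  edge (10, 14)→(0, 0): d=(-10,-14) inclusive
  edge (0, 0)→(22, 6): d=(22,6) inclusive
  edge (22, 6)→(10, 14): d=(-12,8) inclusive
    (0,0)@(1, 1): e=[4,16,228] → █
    (1,0)@(3, 1): e=[32,4,212] → █
    (2,0)@(5, 1): e=[60,-8,196] → ·
    (0,1)@(1, 3): e=[-16,60,204] → ·
    (1,1)@(3, 3): e=[12,48,188] → █
    (2,1)@(5, 3): e=[40,36,172] → █
    (3,1)@(7, 3): e=[68,24,156] → █
    (4,1)@(9, 3): e=[96,12,140] → █
    (5,1)@(11, 3): e=[124,0,124] → █  [on edge]
    (6,1)@(13, 3): e=[152,-12,108] → ·
    (1,2)@(3, 5): e=[-8,92,164] → ·
    (2,2)@(5, 5): e=[20,80,148] → █
    (2,3)@(5, 7): e=[0,124,124] → █  [on edge]
  covered (32 px):
    █ █ · · · · · · · · ·
    · █ █ █ █ █ · · · · ·
    · · █ █ █ █ █ █ █ · ·
    · · █ █ █ █ █ █ █ █ ·
    · · · █ █ █ █ █ █ · ·
    · · · · █ █ █ · · · ·
    · · · · · █ · · · · ·
    · · · · · · · · · · ·
    · · · · · · · · · · ·
T2:
  2·area = 96
  edge (6, 16)→(15, 4): d=(9,-12) inclusive
  edge (15, 4)→(20, 8): d=(5,4) inclusive
  edge (20, 8)→(6, 16): d=(-14,8) inclusive
    (7,2)@(15, 5): e=[9,5,82] → █
    (8,2)@(17, 5): e=[33,-3,66] → ·
    (6,3)@(13, 7): e=[3,23,70] → █
    (8,3)@(17, 7): e=[51,7,38] → █
    (9,3)@(19, 7): e=[75,-1,22] → ·
    (6,4)@(13, 9): e=[21,33,42] → █
    (9,4)@(19, 9): e=[93,9,-6] → ·
    (5,5)@(11, 11): e=[15,51,30] → █
    (7,5)@(15, 11): e=[63,35,-2] → ·
    (8,5)@(17, 11): e=[87,27,-18] → ·
    (4,6)@(9, 13): e=[9,69,18] → █
    (6,6)@(13, 13): e=[57,53,-14] → ·
  covered (12 px):
    · · · · · · · · · · ·
    · · · · · · · · · · ·
    · · · · · · · █ · · ·
    · · · · · · █ █ █ · ·
    · · · · · · █ █ █ · ·
    · · · · · █ █ · · · ·
    · · · · █ █ · · · · ·
    · · · █ · · · · · · ·
    · · · · · · · · · · ·
T3:
  2·area = 80
  edge (22, 16)→(10, 8): d=(-12,-8) inclusive
  edge (10, 8)→(20, 8): d=(10,0) inclusive
  edge (20, 8)→(22, 16): d=(2,8) inclusive
    (6,4)@(13, 9): e=[12,10,58] → █
    (7,4)@(15, 9): e=[28,10,42] → █
    (8,4)@(17, 9): e=[44,10,26] → █
    (9,4)@(19, 9): e=[60,10,10] → █
    (10,4)@(21, 9): e=[76,10,-6] → ·
    (6,5)@(13, 11): e=[-12,30,62] → ·
    (7,5)@(15, 11): e=[4,30,46] → █
    (10,5)@(21, 11): e=[52,30,-2] → ·
    (7,6)@(15, 13): e=[-20,50,50] → ·
    (8,6)@(17, 13): e=[-4,50,34] → ·
    (9,6)@(19, 13): e=[12,50,18] → █
    (10,6)@(21, 13): e=[28,50,2] → █
  covered (10 px):
    · · · · · · · · · · ·
    · · · · · · · · · · ·
    · · · · · · · · · · ·
    · · · · · · · · · · ·
    · · · · · · █ █ █ █ ·
    · · · · · · · █ █ █ ·
    · · · · · · · · · █ █
    · · · · · · · · · · █
    · · · · · · · · · · ·
T4:
  degenerate (2·area = 0) — covers nothing

Result: [[0,0],[1,0],[1,1],[2,1],[3,1],[4,1],[5,1],[2,2],[3,2],[4,2],[5,2],[6,2],[7,2],[8,2],[2,3],[3,3],[4,3],[5,3],[6,3],[7,3],[8,3],[9,3],[3,4],[4,4],[5,4],[6,4],[7,4],[8,4],[4,5],[5,5],[6,5],[5,6]]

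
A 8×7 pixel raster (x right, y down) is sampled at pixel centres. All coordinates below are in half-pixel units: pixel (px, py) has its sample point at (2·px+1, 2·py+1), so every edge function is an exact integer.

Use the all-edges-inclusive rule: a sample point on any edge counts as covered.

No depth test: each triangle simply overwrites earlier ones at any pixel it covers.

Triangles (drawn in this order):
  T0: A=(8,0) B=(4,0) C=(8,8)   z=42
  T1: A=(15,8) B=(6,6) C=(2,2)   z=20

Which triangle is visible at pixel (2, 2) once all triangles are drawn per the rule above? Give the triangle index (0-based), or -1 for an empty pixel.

T0:
  2·area = 32  (B↔C swapped to make it positive)
  edge (8, 0)→(8, 8): d=(0,8) inclusive
  edge (8, 8)→(4, 0): d=(-4,-8) inclusive
  edge (4, 0)→(8, 0): d=(4,0) inclusive
    (2,0)@(5, 1): e=[24,4,4] → #
    (3,0)@(7, 1): e=[8,20,4] → #
    (4,0)@(9, 1): e=[-8,36,4] → ·
    (2,1)@(5, 3): e=[24,-4,12] → ·
    (3,1)@(7, 3): e=[8,12,12] → #
    (4,1)@(9, 3): e=[-8,28,12] → ·
    (3,2)@(7, 5): e=[8,4,20] → #
    (4,2)@(9, 5): e=[-8,20,20] → ·
    (3,3)@(7, 7): e=[8,-4,28] → ·
  covered (4 px):
    · · # # · · · ·
    · · · # · · · ·
    · · · # · · · ·
    · · · · · · · ·
    · · · · · · · ·
    · · · · · · · ·
    · · · · · · · ·
T1:
  2·area = 28
  edge (15, 8)→(6, 6): d=(-9,-2) inclusive
  edge (6, 6)→(2, 2): d=(-4,-4) inclusive
  edge (2, 2)→(15, 8): d=(13,6) inclusive
    (0,0)@(1, 1): e=[35,0,-7] → ·  [on edge]
    (1,1)@(3, 3): e=[21,0,7] → #  [on edge]
    (2,1)@(5, 3): e=[25,8,-5] → ·
    (1,2)@(3, 5): e=[3,-8,33] → ·
    (2,2)@(5, 5): e=[7,0,21] → #  [on edge]
    (3,2)@(7, 5): e=[11,8,9] → #
    (4,2)@(9, 5): e=[15,16,-3] → ·
    (2,3)@(5, 7): e=[-11,-8,47] → ·
    (3,3)@(7, 7): e=[-7,0,35] → ·  [on edge]
    (5,3)@(11, 7): e=[1,16,11] → #
    (6,3)@(13, 7): e=[5,24,-1] → ·
    (4,4)@(9, 9): e=[-21,0,49] → ·  [on edge]
    (5,5)@(11, 11): e=[-35,0,63] → ·  [on edge]
    (6,6)@(13, 13): e=[-49,0,77] → ·  [on edge]
  covered (4 px):
    · · · · · · · ·
    · # · · · · · ·
    · · # # · · · ·
    · · · · · # · ·
    · · · · · · · ·
    · · · · · · · ·
    · · · · · · · ·

Z-buffer (winner per pixel, '.' = empty):
  . . 0 0 . . . .
  . 1 . 0 . . . .
  . . 1 1 . . . .
  . . . . . 1 . .
  . . . . . . . .
  . . . . . . . .
  . . . . . . . .

Final: 1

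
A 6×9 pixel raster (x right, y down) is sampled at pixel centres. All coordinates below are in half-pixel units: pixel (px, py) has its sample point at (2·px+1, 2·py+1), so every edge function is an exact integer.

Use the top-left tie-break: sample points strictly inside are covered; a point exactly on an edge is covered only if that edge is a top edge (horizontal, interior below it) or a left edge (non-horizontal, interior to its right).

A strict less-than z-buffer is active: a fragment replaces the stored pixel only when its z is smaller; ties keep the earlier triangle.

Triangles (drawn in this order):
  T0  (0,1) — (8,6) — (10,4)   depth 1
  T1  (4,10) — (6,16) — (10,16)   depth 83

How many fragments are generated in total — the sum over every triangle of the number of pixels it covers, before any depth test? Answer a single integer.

T0:
  2·area = 26  (B↔C swapped to make it positive)
  edge (0, 1)→(10, 4): d=(10,3) right/bottom  bias=-1
  edge (10, 4)→(8, 6): d=(-2,2) right/bottom  bias=-1
  edge (8, 6)→(0, 1): d=(-8,-5) top-left  bias=+0
    (2,1)@(5, 3): e=[5,12,9] → #
    (3,1)@(7, 3): e=[-1,8,19] → ·
    (5,1)@(11, 3): e=[-13,0,39] → ·  [on edge]
    (2,2)@(5, 5): e=[25,8,-7] → ·
    (3,2)@(7, 5): e=[19,4,3] → #
    (4,2)@(9, 5): e=[13,0,13] → ·  [on edge]
    (3,3)@(7, 7): e=[39,0,-13] → ·  [on edge]
    (2,4)@(5, 9): e=[65,0,-39] → ·  [on edge]
    (1,5)@(3, 11): e=[91,0,-65] → ·  [on edge]
    (0,6)@(1, 13): e=[117,0,-91] → ·  [on edge]
  covered (2 px):
    · · · · · ·
    · · # · · ·
    · · · # · ·
    · · · · · ·
    · · · · · ·
    · · · · · ·
    · · · · · ·
    · · · · · ·
    · · · · · ·
T1:
  2·area = 24  (B↔C swapped to make it positive)
  edge (4, 10)→(10, 16): d=(6,6) right/bottom  bias=-1
  edge (10, 16)→(6, 16): d=(-4,0) right/bottom  bias=-1
  edge (6, 16)→(4, 10): d=(-2,-6) top-left  bias=+0
    (0,0)@(1, 1): e=[-36,60,0] → ·  [on edge]
    (0,3)@(1, 7): e=[0,36,-12] → ·  [on edge]
    (1,3)@(3, 7): e=[-12,36,0] → ·  [on edge]
    (1,4)@(3, 9): e=[0,28,-4] → ·  [on edge]
    (2,5)@(5, 11): e=[0,20,4] → ·  [on edge]
    (2,6)@(5, 13): e=[12,12,0] → #  [on edge]
    (3,6)@(7, 13): e=[0,12,12] → ·  [on edge]
    (2,7)@(5, 15): e=[24,4,-4] → ·
    (3,7)@(7, 15): e=[12,4,8] → #
    (4,7)@(9, 15): e=[0,4,20] → ·  [on edge]
    (3,8)@(7, 17): e=[24,-4,4] → ·
    (5,8)@(11, 17): e=[0,-4,28] → ·  [on edge]
  covered (2 px):
    · · · · · ·
    · · · · · ·
    · · · · · ·
    · · · · · ·
    · · · · · ·
    · · · · · ·
    · · # · · ·
    · · · # · ·
    · · · · · ·

Final: 4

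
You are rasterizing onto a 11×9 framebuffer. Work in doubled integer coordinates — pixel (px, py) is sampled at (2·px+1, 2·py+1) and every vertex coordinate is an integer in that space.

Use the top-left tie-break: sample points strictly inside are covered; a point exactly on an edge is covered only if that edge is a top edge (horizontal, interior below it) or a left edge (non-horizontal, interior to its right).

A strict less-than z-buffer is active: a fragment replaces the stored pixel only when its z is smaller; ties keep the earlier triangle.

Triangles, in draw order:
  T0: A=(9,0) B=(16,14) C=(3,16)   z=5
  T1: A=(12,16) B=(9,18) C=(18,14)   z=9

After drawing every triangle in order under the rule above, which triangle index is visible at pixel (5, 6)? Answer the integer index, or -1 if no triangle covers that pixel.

T0:
  2·area = 196
  edge (9, 0)→(16, 14): d=(7,14) right/bottom  bias=-1
  edge (16, 14)→(3, 16): d=(-13,2) right/bottom  bias=-1
  edge (3, 16)→(9, 0): d=(6,-16) top-left  bias=+0
    (4,0)@(9, 1): e=[7,183,6] → #
    (5,0)@(11, 1): e=[-21,179,38] → ·
    (4,1)@(9, 3): e=[21,157,18] → #
    (5,1)@(11, 3): e=[-7,153,50] → ·
    (4,2)@(9, 5): e=[35,131,30] → #
    (5,2)@(11, 5): e=[7,127,62] → #
    (6,2)@(13, 5): e=[-21,123,94] → ·
    (3,3)@(7, 7): e=[77,109,10] → #
    (6,3)@(13, 7): e=[-7,97,106] → ·
    (3,4)@(7, 9): e=[91,83,22] → #
    (6,4)@(13, 9): e=[7,71,118] → #
    (7,4)@(15, 9): e=[-21,67,150] → ·
  covered (25 px):
    · · · · # · · · · · ·
    · · · · # · · · · · ·
    · · · · # # · · · · ·
    · · · # # # · · · · ·
    · · · # # # # · · · ·
    · · # # # # # · · · ·
    · · # # # # # # · · ·
    · · # # # · · · · · ·
    · · · · · · · · · · ·
T1:
  2·area = 6  (B↔C swapped to make it positive)
  edge (12, 16)→(18, 14): d=(6,-2) top-left  bias=+0
  edge (18, 14)→(9, 18): d=(-9,4) right/bottom  bias=-1
  edge (9, 18)→(12, 16): d=(3,-2) top-left  bias=+0
    (10,6)@(21, 13): e=[0,-3,9] → ·  [on edge]
    (7,7)@(15, 15): e=[0,3,3] → #  [on edge]
    (8,7)@(17, 15): e=[4,-5,7] → ·
    (4,8)@(9, 17): e=[0,9,-3] → ·  [on edge]
    (5,8)@(11, 17): e=[4,1,1] → #
    (6,8)@(13, 17): e=[8,-7,5] → ·
    (7,8)@(15, 17): e=[12,-15,9] → ·
  covered (2 px):
    · · · · · · · · · · ·
    · · · · · · · · · · ·
    · · · · · · · · · · ·
    · · · · · · · · · · ·
    · · · · · · · · · · ·
    · · · · · · · · · · ·
    · · · · · · · · · · ·
    · · · · · · · # · · ·
    · · · · · # · · · · ·

Z-buffer (winner per pixel, '.' = empty):
  . . . . 0 . . . . . .
  . . . . 0 . . . . . .
  . . . . 0 0 . . . . .
  . . . 0 0 0 . . . . .
  . . . 0 0 0 0 . . . .
  . . 0 0 0 0 0 . . . .
  . . 0 0 0 0 0 0 . . .
  . . 0 0 0 . . 1 . . .
  . . . . . 1 . . . . .

Result: 0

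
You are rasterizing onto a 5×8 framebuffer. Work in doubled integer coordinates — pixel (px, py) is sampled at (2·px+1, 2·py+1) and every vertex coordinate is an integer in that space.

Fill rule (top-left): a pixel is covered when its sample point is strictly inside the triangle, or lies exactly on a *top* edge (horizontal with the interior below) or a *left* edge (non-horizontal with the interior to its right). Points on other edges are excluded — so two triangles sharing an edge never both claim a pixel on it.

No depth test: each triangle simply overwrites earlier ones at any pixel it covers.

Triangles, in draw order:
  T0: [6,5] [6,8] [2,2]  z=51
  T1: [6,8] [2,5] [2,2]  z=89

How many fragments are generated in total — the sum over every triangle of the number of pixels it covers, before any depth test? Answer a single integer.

T0:
  2·area = 12
  edge (6, 5)→(6, 8): d=(0,3) right/bottom  bias=-1
  edge (6, 8)→(2, 2): d=(-4,-6) top-left  bias=+0
  edge (2, 2)→(6, 5): d=(4,3) right/bottom  bias=-1
    (1,1)@(3, 3): e=[9,2,1] → #
    (2,1)@(5, 3): e=[3,14,-5] → ·
    (1,2)@(3, 5): e=[9,-6,9] → ·
    (2,2)@(5, 5): e=[3,6,3] → #
    (3,2)@(7, 5): e=[-3,18,-3] → ·
    (2,3)@(5, 7): e=[3,-2,11] → ·
  covered (2 px):
    · · · · ·
    · # · · ·
    · · # · ·
    · · · · ·
    · · · · ·
    · · · · ·
    · · · · ·
    · · · · ·
T1:
  2·area = 12
  edge (6, 8)→(2, 5): d=(-4,-3) top-left  bias=+0
  edge (2, 5)→(2, 2): d=(0,-3) top-left  bias=+0
  edge (2, 2)→(6, 8): d=(4,6) right/bottom  bias=-1
    (1,2)@(3, 5): e=[3,3,6] → #
    (2,2)@(5, 5): e=[9,9,-6] → ·
    (1,3)@(3, 7): e=[-5,3,14] → ·
    (2,3)@(5, 7): e=[1,9,2] → #
    (3,3)@(7, 7): e=[7,15,-10] → ·
    (2,4)@(5, 9): e=[-7,9,10] → ·
  covered (2 px):
    · · · · ·
    · · · · ·
    · # · · ·
    · · # · ·
    · · · · ·
    · · · · ·
    · · · · ·
    · · · · ·

Final: 4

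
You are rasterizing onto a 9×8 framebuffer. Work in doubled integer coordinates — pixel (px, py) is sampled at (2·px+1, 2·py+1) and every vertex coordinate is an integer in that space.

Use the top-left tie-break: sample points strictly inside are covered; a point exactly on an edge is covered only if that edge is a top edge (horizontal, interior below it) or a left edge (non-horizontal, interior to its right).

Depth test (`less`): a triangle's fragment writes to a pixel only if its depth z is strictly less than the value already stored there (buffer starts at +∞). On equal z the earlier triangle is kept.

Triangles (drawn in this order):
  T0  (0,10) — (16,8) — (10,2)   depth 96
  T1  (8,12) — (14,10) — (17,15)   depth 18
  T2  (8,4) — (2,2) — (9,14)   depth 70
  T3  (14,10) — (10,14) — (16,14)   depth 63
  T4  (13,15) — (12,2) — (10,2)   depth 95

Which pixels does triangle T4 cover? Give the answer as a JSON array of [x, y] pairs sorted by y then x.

T0:
  2·area = 108  (B↔C swapped to make it positive)
  edge (0, 10)→(10, 2): d=(10,-8) top-left  bias=+0
  edge (10, 2)→(16, 8): d=(6,6) right/bottom  bias=-1
  edge (16, 8)→(0, 10): d=(-16,2) right/bottom  bias=-1
    (4,0)@(9, 1): e=[-18,0,126] → ·  [on edge]
    (4,1)@(9, 3): e=[2,12,94] → #
    (5,1)@(11, 3): e=[18,0,90] → ·  [on edge]
    (3,2)@(7, 5): e=[6,36,66] → #
    (5,2)@(11, 5): e=[38,12,58] → #
    (6,2)@(13, 5): e=[54,0,54] → ·  [on edge]
    (2,3)@(5, 7): e=[10,60,38] → #
    (6,3)@(13, 7): e=[74,12,22] → #
    (7,3)@(15, 7): e=[90,0,18] → ·  [on edge]
    (1,4)@(3, 9): e=[14,84,10] → #
    (4,4)@(9, 9): e=[62,48,-2] → ·
    (5,4)@(11, 9): e=[78,36,-6] → ·
    (8,4)@(17, 9): e=[126,0,-18] → ·  [on edge]
  covered (12 px):
    · · · · · · · · ·
    · · · · # · · · ·
    · · · # # # · · ·
    · · # # # # # · ·
    · # # # · · · · ·
    · · · · · · · · ·
    · · · · · · · · ·
    · · · · · · · · ·
T1:
  2·area = 36
  edge (8, 12)→(14, 10): d=(6,-2) top-left  bias=+0
  edge (14, 10)→(17, 15): d=(3,5) right/bottom  bias=-1
  edge (17, 15)→(8, 12): d=(-9,-3) top-left  bias=+0
    (5,2)@(11, 5): e=[-36,0,72] → ·  [on edge]
    (8,4)@(17, 9): e=[0,-18,54] → ·  [on edge]
    (2,5)@(5, 11): e=[-12,48,0] → ·  [on edge]
    (5,5)@(11, 11): e=[0,18,18] → #  [on edge]
    (6,5)@(13, 11): e=[4,8,24] → #
    (7,5)@(15, 11): e=[8,-2,30] → ·
    (2,6)@(5, 13): e=[0,54,-18] → ·  [on edge]
    (5,6)@(11, 13): e=[12,24,0] → #  [on edge]
    (7,6)@(15, 13): e=[20,4,12] → #
    (8,6)@(17, 13): e=[24,-6,18] → ·
    (5,7)@(11, 15): e=[24,30,-18] → ·
    (6,7)@(13, 15): e=[28,20,-12] → ·
    (8,7)@(17, 15): e=[36,0,0] → ·  [on edge]
  covered (5 px):
    · · · · · · · · ·
    · · · · · · · · ·
    · · · · · · · · ·
    · · · · · · · · ·
    · · · · · · · · ·
    · · · · · # # · ·
    · · · · · # # # ·
    · · · · · · · · ·
T2:
  2·area = 58  (B↔C swapped to make it positive)
  edge (8, 4)→(9, 14): d=(1,10) right/bottom  bias=-1
  edge (9, 14)→(2, 2): d=(-7,-12) top-left  bias=+0
  edge (2, 2)→(8, 4): d=(6,2) right/bottom  bias=-1
    (1,1)@(3, 3): e=[49,5,4] → #
    (2,1)@(5, 3): e=[29,29,0] → ·  [on edge]
    (1,2)@(3, 5): e=[51,-9,16] → ·
    (2,2)@(5, 5): e=[31,15,12] → #
    (3,2)@(7, 5): e=[11,39,8] → #
    (4,2)@(9, 5): e=[-9,63,4] → ·
    (5,2)@(11, 5): e=[-29,87,0] → ·  [on edge]
    (2,3)@(5, 7): e=[33,1,24] → #
    (4,3)@(9, 7): e=[-7,49,16] → ·
    (8,3)@(17, 7): e=[-87,145,0] → ·  [on edge]
    (2,4)@(5, 9): e=[35,-13,36] → ·
    (3,4)@(7, 9): e=[15,11,32] → #
  covered (6 px):
    · · · · · · · · ·
    · # · · · · · · ·
    · · # # · · · · ·
    · · # # · · · · ·
    · · · # · · · · ·
    · · · · · · · · ·
    · · · · · · · · ·
    · · · · · · · · ·
T3:
  2·area = 24  (B↔C swapped to make it positive)
  edge (14, 10)→(16, 14): d=(2,4) right/bottom  bias=-1
  edge (16, 14)→(10, 14): d=(-6,0) right/bottom  bias=-1
  edge (10, 14)→(14, 10): d=(4,-4) top-left  bias=+0
    (8,3)@(17, 7): e=[-18,42,0] → ·  [on edge]
    (7,4)@(15, 9): e=[-6,30,0] → ·  [on edge]
    (6,5)@(13, 11): e=[6,18,0] → #  [on edge]
    (7,5)@(15, 11): e=[-2,18,8] → ·
    (5,6)@(11, 13): e=[18,6,0] → #  [on edge]
    (7,6)@(15, 13): e=[2,6,16] → #
    (8,6)@(17, 13): e=[-6,6,24] → ·
    (4,7)@(9, 15): e=[30,-6,0] → ·  [on edge]
    (5,7)@(11, 15): e=[22,-6,8] → ·
    (6,7)@(13, 15): e=[14,-6,16] → ·
    (7,7)@(15, 15): e=[6,-6,24] → ·
  covered (4 px):
    · · · · · · · · ·
    · · · · · · · · ·
    · · · · · · · · ·
    · · · · · · · · ·
    · · · · · · · · ·
    · · · · · · # · ·
    · · · · · # # # ·
    · · · · · · · · ·
T4:
  2·area = 26  (B↔C swapped to make it positive)
  edge (13, 15)→(10, 2): d=(-3,-13) top-left  bias=+0
  edge (10, 2)→(12, 2): d=(2,0) top-left  bias=+0
  edge (12, 2)→(13, 15): d=(1,13) right/bottom  bias=-1
    (5,1)@(11, 3): e=[10,2,14] → #
    (6,1)@(13, 3): e=[36,2,-12] → ·
    (5,2)@(11, 5): e=[4,6,16] → #
    (6,2)@(13, 5): e=[30,6,-10] → ·
    (5,3)@(11, 7): e=[-2,10,18] → ·
    (6,7)@(13, 15): e=[0,26,0] → ·  [on edge]
  covered (2 px):
    · · · · · · · · ·
    · · · · · # · · ·
    · · · · · # · · ·
    · · · · · · · · ·
    · · · · · · · · ·
    · · · · · · · · ·
    · · · · · · · · ·
    · · · · · · · · ·

Final: [[5,1],[5,2]]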